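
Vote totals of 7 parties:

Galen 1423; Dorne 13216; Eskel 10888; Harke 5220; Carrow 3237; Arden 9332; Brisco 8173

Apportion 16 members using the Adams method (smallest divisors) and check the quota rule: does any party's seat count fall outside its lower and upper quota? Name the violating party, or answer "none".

Standard quotas: Galen 0.442, Dorne 4.107, Eskel 3.383, Harke 1.622, Carrow 1.006, Arden 2.900, Brisco 2.540.
Adams allocation: Galen 1, Dorne 4, Eskel 3, Harke 2, Carrow 1, Arden 3, Brisco 2.
Every allocation lies between the lower and upper quota.

none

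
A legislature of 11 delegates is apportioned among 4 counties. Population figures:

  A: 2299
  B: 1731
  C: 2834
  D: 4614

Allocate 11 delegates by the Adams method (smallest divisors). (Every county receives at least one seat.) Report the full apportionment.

A 2; B 2; C 3; D 4

Standard divisor 11478/11 ≈ 1043.455; standard quotas: A 2.203, B 1.659, C 2.716, D 4.422.
Rounding up gives 3, 2, 3, 5 = 13 seats, so the divisor must be adjusted.
With modified divisor 1300: modified quotas A 1.768, B 1.332, C 2.180, D 3.549.
Rounding up: A 2, B 2, C 3, D 4 (total 11).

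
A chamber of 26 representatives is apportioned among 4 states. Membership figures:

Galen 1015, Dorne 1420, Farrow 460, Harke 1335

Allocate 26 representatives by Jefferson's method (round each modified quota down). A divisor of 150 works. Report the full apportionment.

Galen 6, Dorne 9, Farrow 3, Harke 8

With modified divisor 150: modified quotas Galen 6.767, Dorne 9.467, Farrow 3.067, Harke 8.900.
Rounding down: Galen 6, Dorne 9, Farrow 3, Harke 8 (total 26).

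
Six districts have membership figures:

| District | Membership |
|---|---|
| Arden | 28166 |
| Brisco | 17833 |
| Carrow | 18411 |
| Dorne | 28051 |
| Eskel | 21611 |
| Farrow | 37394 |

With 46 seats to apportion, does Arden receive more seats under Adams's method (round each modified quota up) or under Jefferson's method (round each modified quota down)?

Adams: Arden 8, Brisco 6, Carrow 6, Dorne 8, Eskel 7, Farrow 11.
Jefferson: Arden 9, Brisco 5, Carrow 5, Dorne 9, Eskel 6, Farrow 12.
Arden gets 8 under Adams and 9 under Jefferson.

Jefferson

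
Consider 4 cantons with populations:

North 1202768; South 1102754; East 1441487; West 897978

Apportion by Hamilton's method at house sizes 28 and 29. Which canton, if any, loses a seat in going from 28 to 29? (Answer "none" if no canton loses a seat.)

At 28 seats: North 7, South 7, East 9, West 5.
At 29 seats: North 7, South 7, East 9, West 6.
No canton's allocation decreased.

none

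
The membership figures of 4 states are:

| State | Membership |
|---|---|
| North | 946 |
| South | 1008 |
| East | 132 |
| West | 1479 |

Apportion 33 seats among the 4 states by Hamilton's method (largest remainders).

The standard divisor is 3565/33 ≈ 108.03.
Standard quotas: North 8.757, South 9.331, East 1.222, West 13.691.
Lower quotas: North 8, South 9, East 1, West 13 (sum 31, leaving 2 seats).
Remainders in descending order: North 0.757, West 0.691, South 0.331, East 0.222.
Largest remainders: North, West receive the extra seats.

North 9, South 9, East 1, West 14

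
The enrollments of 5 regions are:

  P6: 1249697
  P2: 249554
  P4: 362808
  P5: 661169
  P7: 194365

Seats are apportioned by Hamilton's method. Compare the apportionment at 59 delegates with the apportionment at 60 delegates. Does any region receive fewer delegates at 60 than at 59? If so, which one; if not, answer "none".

P2

At 59 seats: P6 27, P2 6, P4 8, P5 14, P7 4.
At 60 seats: P6 28, P2 5, P4 8, P5 15, P7 4.
P2 drops from 6 to 5.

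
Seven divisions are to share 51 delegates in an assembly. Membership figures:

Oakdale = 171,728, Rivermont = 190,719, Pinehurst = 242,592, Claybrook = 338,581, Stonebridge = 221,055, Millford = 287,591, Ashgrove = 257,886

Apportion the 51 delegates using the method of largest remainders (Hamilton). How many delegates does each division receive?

Oakdale=5; Rivermont=6; Pinehurst=7; Claybrook=10; Stonebridge=7; Millford=8; Ashgrove=8

Standard divisor: 1710152 ÷ 51 ≈ 33532.392.
Standard quotas: Oakdale 5.1213, Rivermont 5.6876, Pinehurst 7.2346, Claybrook 10.0971, Stonebridge 6.5923, Millford 8.5765, Ashgrove 7.6907.
Lower quotas: Oakdale 5, Rivermont 5, Pinehurst 7, Claybrook 10, Stonebridge 6, Millford 8, Ashgrove 7 (sum 48, leaving 3 seats).
Remainders in descending order: Ashgrove 0.6907, Rivermont 0.6876, Stonebridge 0.5923, Millford 0.5765, Pinehurst 0.2346, Oakdale 0.1213, Claybrook 0.0971.
Largest remainders: Ashgrove, Rivermont, Stonebridge receive the extra seats.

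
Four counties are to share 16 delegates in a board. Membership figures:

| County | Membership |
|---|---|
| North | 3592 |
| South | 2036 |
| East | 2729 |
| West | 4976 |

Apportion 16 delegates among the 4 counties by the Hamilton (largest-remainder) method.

North=4, South=3, East=3, West=6

Total 13333; standard divisor 13333/16 ≈ 833.312.
Standard quotas: North 4.311, South 2.443, East 3.275, West 5.971.
Lower quotas: North 4, South 2, East 3, West 5 (sum 14, leaving 2 seats).
Remainders in descending order: West 0.971, South 0.443, North 0.311, East 0.275.
Largest remainders: West, South receive the extra seats.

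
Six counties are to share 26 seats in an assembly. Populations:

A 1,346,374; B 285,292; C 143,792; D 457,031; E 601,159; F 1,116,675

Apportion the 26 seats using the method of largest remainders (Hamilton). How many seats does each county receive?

A: 9, B: 2, C: 1, D: 3, E: 4, F: 7

Standard divisor: 3950323 ÷ 26 ≈ 151935.5.
Standard quotas: A 8.8615, B 1.8777, C 0.9464, D 3.0081, E 3.9567, F 7.3497.
Lower quotas: A 8, B 1, C 0, D 3, E 3, F 7 (sum 22, leaving 4 seats).
Remainders in descending order: E 0.9567, C 0.9464, B 0.8777, A 0.8615, F 0.3497, D 0.0081.
Largest remainders: E, C, B, A receive the extra seats.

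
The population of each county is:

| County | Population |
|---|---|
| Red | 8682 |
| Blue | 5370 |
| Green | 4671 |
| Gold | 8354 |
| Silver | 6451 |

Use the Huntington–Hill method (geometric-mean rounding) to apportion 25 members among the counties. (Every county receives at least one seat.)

With divisor 1344: modified quotas Red 6.460, Blue 3.996, Green 3.475, Gold 6.216, Silver 4.800.
Geometric-mean thresholds: Red √(6·7)=6.481, Blue √(3·4)=3.464, Green √(3·4)=3.464, Gold √(6·7)=6.481, Silver √(4·5)=4.472.
Each quota rounded against its threshold gives Red 6, Blue 4, Green 4, Gold 6, Silver 5 (total 25).

Red=6; Blue=4; Green=4; Gold=6; Silver=5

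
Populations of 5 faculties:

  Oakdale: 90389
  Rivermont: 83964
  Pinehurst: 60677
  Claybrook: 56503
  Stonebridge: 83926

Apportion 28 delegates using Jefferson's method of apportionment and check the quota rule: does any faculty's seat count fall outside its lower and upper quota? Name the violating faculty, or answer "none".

Standard quotas: Oakdale 6.741, Rivermont 6.262, Pinehurst 4.525, Claybrook 4.214, Stonebridge 6.259.
Jefferson allocation: Oakdale 7, Rivermont 6, Pinehurst 5, Claybrook 4, Stonebridge 6.
Every allocation lies between the lower and upper quota.

none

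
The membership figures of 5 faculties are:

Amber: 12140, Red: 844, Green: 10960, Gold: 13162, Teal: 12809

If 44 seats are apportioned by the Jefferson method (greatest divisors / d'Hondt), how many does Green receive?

10

Standard divisor 49915/44 ≈ 1134.432; standard quotas: Amber 10.701, Red 0.744, Green 9.661, Gold 11.602, Teal 11.291.
Rounding down gives 10, 0, 9, 11, 11 = 41 seats, so the divisor must be adjusted.
With modified divisor 1080: modified quotas Amber 11.241, Red 0.781, Green 10.148, Gold 12.187, Teal 11.860.
Rounding down: Amber 11, Red 0, Green 10, Gold 12, Teal 11 (total 44).
Green receives 10.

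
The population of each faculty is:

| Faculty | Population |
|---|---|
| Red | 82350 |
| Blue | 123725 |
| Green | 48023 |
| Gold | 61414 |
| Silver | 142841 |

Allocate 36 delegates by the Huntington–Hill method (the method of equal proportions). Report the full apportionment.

With divisor 12874: modified quotas Red 6.397, Blue 9.610, Green 3.730, Gold 4.770, Silver 11.095.
Geometric-mean thresholds: Red √(6·7)=6.481, Blue √(9·10)=9.487, Green √(3·4)=3.464, Gold √(4·5)=4.472, Silver √(11·12)=11.489.
Each quota rounded against its threshold gives Red 6, Blue 10, Green 4, Gold 5, Silver 11 (total 36).

Red=6; Blue=10; Green=4; Gold=5; Silver=11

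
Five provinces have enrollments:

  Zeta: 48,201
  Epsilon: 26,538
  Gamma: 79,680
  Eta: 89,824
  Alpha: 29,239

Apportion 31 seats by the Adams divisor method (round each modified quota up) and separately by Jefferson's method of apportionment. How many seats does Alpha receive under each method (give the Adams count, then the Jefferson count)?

Adams: Zeta 5, Epsilon 3, Gamma 9, Eta 10, Alpha 4.
Jefferson: Zeta 5, Epsilon 3, Gamma 9, Eta 11, Alpha 3.
Alpha gets 4 under Adams and 3 under Jefferson.

4 and 3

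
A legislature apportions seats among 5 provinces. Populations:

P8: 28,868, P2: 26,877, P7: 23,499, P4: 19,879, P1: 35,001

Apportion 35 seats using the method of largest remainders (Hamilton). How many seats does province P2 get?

7

Standard divisor: 134124 ÷ 35 ≈ 3832.114.
Standard quotas: P8 7.5332, P2 7.0136, P7 6.1321, P4 5.1875, P1 9.1336.
Lower quotas: P8 7, P2 7, P7 6, P4 5, P1 9 (sum 34, leaving 1 seat).
Remainders in descending order: P8 0.5332, P4 0.1875, P1 0.1336, P7 0.1321, P2 0.0136.
Largest remainder: P8 receives the extra seat.
P2 receives 7.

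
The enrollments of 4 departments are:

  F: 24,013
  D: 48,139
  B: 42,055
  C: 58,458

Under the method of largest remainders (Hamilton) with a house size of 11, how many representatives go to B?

3

The standard divisor is 172665/11 ≈ 15696.818.
Standard quotas: F 1.5298, D 3.0668, B 2.6792, C 3.7242.
Lower quotas: F 1, D 3, B 2, C 3 (sum 9, leaving 2 seats).
Remainders in descending order: C 0.7242, B 0.6792, F 0.5298, D 0.0668.
The surplus seats go to C, B.
B receives 3.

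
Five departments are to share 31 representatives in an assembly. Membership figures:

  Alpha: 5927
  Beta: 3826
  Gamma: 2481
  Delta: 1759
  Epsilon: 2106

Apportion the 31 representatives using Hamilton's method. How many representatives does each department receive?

The standard divisor is 16099/31 ≈ 519.323.
Standard quotas: Alpha 11.4129, Beta 7.3673, Gamma 4.7774, Delta 3.3871, Epsilon 4.0553.
Lower quotas: Alpha 11, Beta 7, Gamma 4, Delta 3, Epsilon 4 (sum 29, leaving 2 seats).
Remainders in descending order: Gamma 0.7774, Alpha 0.4129, Delta 0.3871, Beta 0.3673, Epsilon 0.0553.
The surplus seats go to Gamma, Alpha.

Alpha=12; Beta=7; Gamma=5; Delta=3; Epsilon=4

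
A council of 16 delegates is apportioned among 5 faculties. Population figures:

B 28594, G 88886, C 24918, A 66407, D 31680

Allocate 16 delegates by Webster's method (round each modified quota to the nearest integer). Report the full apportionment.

B 2, G 6, C 2, A 4, D 2

Standard divisor 240485/16 ≈ 15030.312; standard quotas: B 1.902, G 5.914, C 1.658, A 4.418, D 2.108.
Rounding to the nearest integer gives B 2, G 6, C 2, A 4, D 2 — total 16, matching the house size, so no adjustment is needed.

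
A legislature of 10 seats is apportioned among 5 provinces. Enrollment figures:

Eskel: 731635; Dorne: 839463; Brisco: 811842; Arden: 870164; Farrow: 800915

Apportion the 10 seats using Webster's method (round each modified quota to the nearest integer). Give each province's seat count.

Standard divisor 4054019/10 ≈ 405401.9; standard quotas: Eskel 1.805, Dorne 2.071, Brisco 2.003, Arden 2.146, Farrow 1.976.
Rounding to the nearest integer gives Eskel 2, Dorne 2, Brisco 2, Arden 2, Farrow 2 — total 10, matching the house size, so no adjustment is needed.

Eskel 2, Dorne 2, Brisco 2, Arden 2, Farrow 2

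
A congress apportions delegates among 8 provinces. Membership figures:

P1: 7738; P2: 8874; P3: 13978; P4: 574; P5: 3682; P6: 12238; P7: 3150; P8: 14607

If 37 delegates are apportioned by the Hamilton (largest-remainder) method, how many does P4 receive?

The standard divisor is 64841/37 ≈ 1752.459.
Standard quotas: P1 4.4155, P2 5.0637, P3 7.9762, P4 0.3275, P5 2.1010, P6 6.9833, P7 1.7975, P8 8.3351.
Lower quotas: P1 4, P2 5, P3 7, P4 0, P5 2, P6 6, P7 1, P8 8 (sum 33, leaving 4 seats).
Remainders in descending order: P6 0.9833, P3 0.9762, P7 0.7975, P1 0.4155, P8 0.3351, P4 0.3275, P5 0.1010, P2 0.0637.
Largest remainders: P6, P3, P7, P1 receive the extra seats.
P4 receives 0.

0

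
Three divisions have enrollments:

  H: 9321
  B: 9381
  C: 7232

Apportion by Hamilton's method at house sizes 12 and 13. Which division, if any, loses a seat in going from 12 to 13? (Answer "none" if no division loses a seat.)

At 12 seats: H 4, B 4, C 4.
At 13 seats: H 5, B 5, C 3.
C drops from 4 to 3.

C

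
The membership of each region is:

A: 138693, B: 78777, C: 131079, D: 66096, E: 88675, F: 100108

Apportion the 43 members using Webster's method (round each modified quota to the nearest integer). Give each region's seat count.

Standard divisor 603428/43 ≈ 14033.209; standard quotas: A 9.883, B 5.614, C 9.341, D 4.710, E 6.319, F 7.134.
Rounding to the nearest integer gives A 10, B 6, C 9, D 5, E 6, F 7 — total 43, matching the house size, so no adjustment is needed.

A: 10, B: 6, C: 9, D: 5, E: 6, F: 7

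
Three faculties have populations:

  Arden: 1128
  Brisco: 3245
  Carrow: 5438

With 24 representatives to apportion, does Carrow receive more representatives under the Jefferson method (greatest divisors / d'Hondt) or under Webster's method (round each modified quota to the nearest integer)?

Jefferson: Arden 2, Brisco 8, Carrow 14.
Webster: Arden 3, Brisco 8, Carrow 13.
Carrow gets 14 under Jefferson and 13 under Webster.

Jefferson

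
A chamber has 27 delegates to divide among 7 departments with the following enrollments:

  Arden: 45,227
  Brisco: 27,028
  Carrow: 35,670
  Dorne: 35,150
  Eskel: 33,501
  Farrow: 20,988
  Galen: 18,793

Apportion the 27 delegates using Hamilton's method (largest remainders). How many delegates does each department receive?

The standard divisor is 216357/27 ≈ 8013.222.
Standard quotas: Arden 5.6440, Brisco 3.3729, Carrow 4.4514, Dorne 4.3865, Eskel 4.1807, Farrow 2.6192, Galen 2.3452.
Lower quotas: Arden 5, Brisco 3, Carrow 4, Dorne 4, Eskel 4, Farrow 2, Galen 2 (sum 24, leaving 3 seats).
Remainders in descending order: Arden 0.6440, Farrow 0.6192, Carrow 0.4514, Dorne 0.3865, Brisco 0.3729, Galen 0.3452, Eskel 0.1807.
Largest remainders: Arden, Farrow, Carrow receive the extra seats.

Arden 6, Brisco 3, Carrow 5, Dorne 4, Eskel 4, Farrow 3, Galen 2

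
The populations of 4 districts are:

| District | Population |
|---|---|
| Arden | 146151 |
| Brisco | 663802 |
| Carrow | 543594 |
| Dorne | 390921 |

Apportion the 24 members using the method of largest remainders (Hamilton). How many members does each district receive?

Standard divisor: 1744468 ÷ 24 ≈ 72686.167.
Standard quotas: Arden 2.0107, Brisco 9.1324, Carrow 7.4786, Dorne 5.3782.
Lower quotas: Arden 2, Brisco 9, Carrow 7, Dorne 5 (sum 23, leaving 1 seat).
Remainders in descending order: Carrow 0.4786, Dorne 0.3782, Brisco 0.1324, Arden 0.0107.
The surplus seat goes to Carrow.

Arden 2, Brisco 9, Carrow 8, Dorne 5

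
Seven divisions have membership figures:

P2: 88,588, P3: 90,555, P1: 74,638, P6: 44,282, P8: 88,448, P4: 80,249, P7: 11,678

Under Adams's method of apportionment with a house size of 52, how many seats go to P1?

Standard divisor 478438/52 ≈ 9200.731; standard quotas: P2 9.628, P3 9.842, P1 8.112, P6 4.813, P8 9.613, P4 8.722, P7 1.269.
Rounding up gives 10, 10, 9, 5, 10, 9, 2 = 55 seats, so the divisor must be adjusted.
With modified divisor 9900: modified quotas P2 8.948, P3 9.147, P1 7.539, P6 4.473, P8 8.934, P4 8.106, P7 1.180.
Rounding up: P2 9, P3 10, P1 8, P6 5, P8 9, P4 9, P7 2 (total 52).
P1 receives 8.

8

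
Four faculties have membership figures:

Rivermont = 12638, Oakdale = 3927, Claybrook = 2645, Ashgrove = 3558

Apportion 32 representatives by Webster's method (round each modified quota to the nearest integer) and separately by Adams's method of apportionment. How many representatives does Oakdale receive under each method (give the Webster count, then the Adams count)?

Webster: Rivermont 18, Oakdale 5, Claybrook 4, Ashgrove 5.
Adams: Rivermont 17, Oakdale 6, Claybrook 4, Ashgrove 5.
Oakdale gets 5 under Webster and 6 under Adams.

5 and 6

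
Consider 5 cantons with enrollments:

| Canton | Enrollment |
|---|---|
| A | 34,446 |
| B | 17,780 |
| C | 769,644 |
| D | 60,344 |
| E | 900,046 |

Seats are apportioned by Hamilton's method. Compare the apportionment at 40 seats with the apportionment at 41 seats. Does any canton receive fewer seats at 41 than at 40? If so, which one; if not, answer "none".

At 40 seats: A 1, B 1, C 17, D 1, E 20.
At 41 seats: A 1, B 0, C 18, D 1, E 21.
B drops from 1 to 0.

B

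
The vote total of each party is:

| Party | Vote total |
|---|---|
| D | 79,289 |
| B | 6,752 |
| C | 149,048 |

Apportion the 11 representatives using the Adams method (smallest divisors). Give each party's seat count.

D 4, B 1, C 6

Standard divisor 235089/11 ≈ 21371.727; standard quotas: D 3.710, B 0.316, C 6.974.
Rounding up gives 4, 1, 7 = 12 seats, so the divisor must be adjusted.
With modified divisor 25600: modified quotas D 3.097, B 0.264, C 5.822.
Rounding up: D 4, B 1, C 6 (total 11).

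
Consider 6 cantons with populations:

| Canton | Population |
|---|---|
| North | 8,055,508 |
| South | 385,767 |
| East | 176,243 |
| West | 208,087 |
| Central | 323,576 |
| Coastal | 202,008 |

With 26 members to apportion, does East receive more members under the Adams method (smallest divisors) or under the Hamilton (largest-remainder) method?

Adams

Adams: North 21, South 1, East 1, West 1, Central 1, Coastal 1.
Hamilton: North 22, South 1, East 0, West 1, Central 1, Coastal 1.
East gets 1 under Adams and 0 under Hamilton.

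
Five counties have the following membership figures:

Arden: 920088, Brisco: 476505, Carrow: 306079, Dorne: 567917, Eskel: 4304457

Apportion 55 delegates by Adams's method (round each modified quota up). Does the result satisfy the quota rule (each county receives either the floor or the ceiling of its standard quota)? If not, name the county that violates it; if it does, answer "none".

Standard quotas: Arden 7.696, Brisco 3.986, Carrow 2.560, Dorne 4.751, Eskel 36.007.
Adams allocation: Arden 8, Brisco 4, Carrow 3, Dorne 5, Eskel 35.
Eskel has quota 36.007 (lower 36, upper 37) but receives 35 — outside the quota interval.

Eskel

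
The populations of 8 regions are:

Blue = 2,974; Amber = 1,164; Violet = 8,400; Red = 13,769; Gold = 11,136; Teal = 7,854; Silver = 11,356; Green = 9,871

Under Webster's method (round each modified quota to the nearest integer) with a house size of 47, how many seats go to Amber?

Standard divisor 66524/47 ≈ 1415.404; standard quotas: Blue 2.101, Amber 0.822, Violet 5.935, Red 9.728, Gold 7.868, Teal 5.549, Silver 8.023, Green 6.974.
Rounding to the nearest integer gives 2, 1, 6, 10, 8, 6, 8, 7 = 48 seats, so the divisor must be adjusted.
With modified divisor 1440: modified quotas Blue 2.065, Amber 0.808, Violet 5.833, Red 9.562, Gold 7.733, Teal 5.454, Silver 7.886, Green 6.855.
Rounding to the nearest integer: Blue 2, Amber 1, Violet 6, Red 10, Gold 8, Teal 5, Silver 8, Green 7 (total 47).
Amber receives 1.

1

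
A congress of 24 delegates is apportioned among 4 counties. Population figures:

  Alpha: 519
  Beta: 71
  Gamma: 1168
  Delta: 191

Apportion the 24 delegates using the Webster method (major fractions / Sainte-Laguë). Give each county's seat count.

Standard divisor 1949/24 ≈ 81.208; standard quotas: Alpha 6.391, Beta 0.874, Gamma 14.383, Delta 2.352.
Rounding to the nearest integer gives 6, 1, 14, 2 = 23 seats, so the divisor must be adjusted.
With modified divisor 80.2: modified quotas Alpha 6.471, Beta 0.885, Gamma 14.564, Delta 2.382.
Rounding to the nearest integer: Alpha 6, Beta 1, Gamma 15, Delta 2 (total 24).

Alpha=6, Beta=1, Gamma=15, Delta=2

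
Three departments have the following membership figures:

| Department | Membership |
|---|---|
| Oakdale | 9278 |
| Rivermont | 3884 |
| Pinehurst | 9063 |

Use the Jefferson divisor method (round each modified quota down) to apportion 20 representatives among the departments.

Standard divisor 22225/20 ≈ 1111.25; standard quotas: Oakdale 8.349, Rivermont 3.495, Pinehurst 8.156.
Rounding down gives 8, 3, 8 = 19 seats, so the divisor must be adjusted.
With modified divisor 1020: modified quotas Oakdale 9.096, Rivermont 3.808, Pinehurst 8.885.
Rounding down: Oakdale 9, Rivermont 3, Pinehurst 8 (total 20).

Oakdale=9, Rivermont=3, Pinehurst=8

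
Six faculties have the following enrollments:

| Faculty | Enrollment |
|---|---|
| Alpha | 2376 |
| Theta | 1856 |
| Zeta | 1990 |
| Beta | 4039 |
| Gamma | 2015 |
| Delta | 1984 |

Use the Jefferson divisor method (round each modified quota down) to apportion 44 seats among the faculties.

Standard divisor 14260/44 ≈ 324.091; standard quotas: Alpha 7.331, Theta 5.727, Zeta 6.140, Beta 12.463, Gamma 6.217, Delta 6.122.
Rounding down gives 7, 5, 6, 12, 6, 6 = 42 seats, so the divisor must be adjusted.
With modified divisor 300: modified quotas Alpha 7.920, Theta 6.187, Zeta 6.633, Beta 13.463, Gamma 6.717, Delta 6.613.
Rounding down: Alpha 7, Theta 6, Zeta 6, Beta 13, Gamma 6, Delta 6 (total 44).

Alpha=7; Theta=6; Zeta=6; Beta=13; Gamma=6; Delta=6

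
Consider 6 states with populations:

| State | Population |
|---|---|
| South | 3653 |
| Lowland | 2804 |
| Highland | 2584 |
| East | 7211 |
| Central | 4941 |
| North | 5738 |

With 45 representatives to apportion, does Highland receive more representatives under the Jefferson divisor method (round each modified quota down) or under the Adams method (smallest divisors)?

Jefferson: South 6, Lowland 5, Highland 4, East 12, Central 8, North 10.
Adams: South 6, Lowland 5, Highland 5, East 12, Central 8, North 9.
Highland gets 4 under Jefferson and 5 under Adams.

Adams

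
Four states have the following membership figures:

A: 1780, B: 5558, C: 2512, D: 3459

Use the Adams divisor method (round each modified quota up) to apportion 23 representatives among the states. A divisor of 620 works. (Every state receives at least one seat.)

A=3, B=9, C=5, D=6

With modified divisor 620: modified quotas A 2.871, B 8.965, C 4.052, D 5.579.
Rounding up: A 3, B 9, C 5, D 6 (total 23).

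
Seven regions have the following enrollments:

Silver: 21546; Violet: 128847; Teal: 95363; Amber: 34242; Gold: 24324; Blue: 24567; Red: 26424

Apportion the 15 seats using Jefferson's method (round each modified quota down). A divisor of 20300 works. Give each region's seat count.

With modified divisor 20300: modified quotas Silver 1.061, Violet 6.347, Teal 4.698, Amber 1.687, Gold 1.198, Blue 1.210, Red 1.302.
Rounding down: Silver 1, Violet 6, Teal 4, Amber 1, Gold 1, Blue 1, Red 1 (total 15).

Silver: 1; Violet: 6; Teal: 4; Amber: 1; Gold: 1; Blue: 1; Red: 1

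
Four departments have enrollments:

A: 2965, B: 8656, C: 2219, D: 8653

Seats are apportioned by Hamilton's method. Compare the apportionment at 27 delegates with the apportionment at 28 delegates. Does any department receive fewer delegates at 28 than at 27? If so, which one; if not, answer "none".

At 27 seats: A 4, B 10, C 3, D 10.
At 28 seats: A 3, B 11, C 3, D 11.
A drops from 4 to 3.

A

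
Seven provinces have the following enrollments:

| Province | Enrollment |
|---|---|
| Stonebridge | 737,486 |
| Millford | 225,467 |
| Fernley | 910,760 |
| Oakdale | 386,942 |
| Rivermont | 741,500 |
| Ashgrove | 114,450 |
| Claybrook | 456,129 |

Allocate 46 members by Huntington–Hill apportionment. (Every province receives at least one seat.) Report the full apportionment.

With divisor 78716: modified quotas Stonebridge 9.369, Millford 2.864, Fernley 11.570, Oakdale 4.916, Rivermont 9.420, Ashgrove 1.454, Claybrook 5.795.
Geometric-mean thresholds: Stonebridge √(9·10)=9.487, Millford √(2·3)=2.449, Fernley √(11·12)=11.489, Oakdale √(4·5)=4.472, Rivermont √(9·10)=9.487, Ashgrove √(1·2)=1.414, Claybrook √(5·6)=5.477.
Each quota rounded against its threshold gives Stonebridge 9, Millford 3, Fernley 12, Oakdale 5, Rivermont 9, Ashgrove 2, Claybrook 6 (total 46).

Stonebridge: 9, Millford: 3, Fernley: 12, Oakdale: 5, Rivermont: 9, Ashgrove: 2, Claybrook: 6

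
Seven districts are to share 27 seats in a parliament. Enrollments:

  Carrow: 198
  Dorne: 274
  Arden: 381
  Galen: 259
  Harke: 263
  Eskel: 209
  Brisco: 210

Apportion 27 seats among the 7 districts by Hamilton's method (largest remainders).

Carrow 3, Dorne 4, Arden 6, Galen 4, Harke 4, Eskel 3, Brisco 3

Total 1794; standard divisor 1794/27 ≈ 66.444.
Standard quotas: Carrow 2.980, Dorne 4.124, Arden 5.734, Galen 3.898, Harke 3.958, Eskel 3.145, Brisco 3.161.
Lower quotas: Carrow 2, Dorne 4, Arden 5, Galen 3, Harke 3, Eskel 3, Brisco 3 (sum 23, leaving 4 seats).
Remainders in descending order: Carrow 0.980, Harke 0.958, Galen 0.898, Arden 0.734, Brisco 0.161, Eskel 0.145, Dorne 0.124.
The surplus seats go to Carrow, Harke, Galen, Arden.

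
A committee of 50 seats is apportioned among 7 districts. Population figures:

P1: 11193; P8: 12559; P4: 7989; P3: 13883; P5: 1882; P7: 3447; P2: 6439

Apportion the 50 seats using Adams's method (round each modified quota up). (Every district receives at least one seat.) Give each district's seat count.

Standard divisor 57392/50 ≈ 1147.84; standard quotas: P1 9.751, P8 10.941, P4 6.960, P3 12.095, P5 1.640, P7 3.003, P2 5.610.
Rounding up gives 10, 11, 7, 13, 2, 4, 6 = 53 seats, so the divisor must be adjusted.
With modified divisor 1250: modified quotas P1 8.954, P8 10.047, P4 6.391, P3 11.106, P5 1.506, P7 2.758, P2 5.151.
Rounding up: P1 9, P8 11, P4 7, P3 12, P5 2, P7 3, P2 6 (total 50).

P1: 9; P8: 11; P4: 7; P3: 12; P5: 2; P7: 3; P2: 6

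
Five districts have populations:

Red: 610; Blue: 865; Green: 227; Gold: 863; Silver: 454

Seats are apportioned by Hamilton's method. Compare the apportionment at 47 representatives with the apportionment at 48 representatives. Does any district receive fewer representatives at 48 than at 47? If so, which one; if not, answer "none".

Green

At 47 seats: Red 10, Blue 13, Green 4, Gold 13, Silver 7.
At 48 seats: Red 10, Blue 14, Green 3, Gold 14, Silver 7.
Green drops from 4 to 3.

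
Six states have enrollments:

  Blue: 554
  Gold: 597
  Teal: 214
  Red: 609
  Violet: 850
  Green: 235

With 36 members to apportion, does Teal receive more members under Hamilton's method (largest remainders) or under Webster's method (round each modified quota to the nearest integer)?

Webster

Hamilton: Blue 7, Gold 7, Teal 2, Red 7, Violet 10, Green 3.
Webster: Blue 6, Gold 7, Teal 3, Red 7, Violet 10, Green 3.
Teal gets 2 under Hamilton and 3 under Webster.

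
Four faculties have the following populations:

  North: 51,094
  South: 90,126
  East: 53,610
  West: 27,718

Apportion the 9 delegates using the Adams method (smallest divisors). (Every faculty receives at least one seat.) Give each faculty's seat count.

Standard divisor 222548/9 ≈ 24727.556; standard quotas: North 2.066, South 3.645, East 2.168, West 1.121.
Rounding up gives 3, 4, 3, 2 = 12 seats, so the divisor must be adjusted.
With modified divisor 28900: modified quotas North 1.768, South 3.119, East 1.855, West 0.959.
Rounding up: North 2, South 4, East 2, West 1 (total 9).

North=2, South=4, East=2, West=1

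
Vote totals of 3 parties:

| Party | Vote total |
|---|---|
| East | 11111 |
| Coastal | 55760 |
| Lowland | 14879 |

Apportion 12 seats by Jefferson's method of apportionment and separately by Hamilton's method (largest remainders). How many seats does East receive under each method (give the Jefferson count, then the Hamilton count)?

1 and 2

Jefferson: East 1, Coastal 9, Lowland 2.
Hamilton: East 2, Coastal 8, Lowland 2.
East gets 1 under Jefferson and 2 under Hamilton.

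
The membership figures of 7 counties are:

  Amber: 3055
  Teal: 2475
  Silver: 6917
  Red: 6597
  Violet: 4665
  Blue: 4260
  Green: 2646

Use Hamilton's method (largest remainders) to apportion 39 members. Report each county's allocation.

Amber 4, Teal 3, Silver 9, Red 8, Violet 6, Blue 6, Green 3

The standard divisor is 30615/39 = 785.
Standard quotas: Amber 3.8917, Teal 3.1529, Silver 8.8115, Red 8.4038, Violet 5.9427, Blue 5.4268, Green 3.3707.
Lower quotas: Amber 3, Teal 3, Silver 8, Red 8, Violet 5, Blue 5, Green 3 (sum 35, leaving 4 seats).
Remainders in descending order: Violet 0.9427, Amber 0.8917, Silver 0.8115, Blue 0.4268, Red 0.4038, Green 0.3707, Teal 0.1529.
Largest remainders: Violet, Amber, Silver, Blue receive the extra seats.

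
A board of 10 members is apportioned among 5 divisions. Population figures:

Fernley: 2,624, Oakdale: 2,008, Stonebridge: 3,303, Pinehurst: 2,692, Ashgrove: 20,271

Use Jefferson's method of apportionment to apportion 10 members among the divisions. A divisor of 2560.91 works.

Fernley=1; Oakdale=0; Stonebridge=1; Pinehurst=1; Ashgrove=7

With modified divisor 2560.91: modified quotas Fernley 1.025, Oakdale 0.784, Stonebridge 1.290, Pinehurst 1.051, Ashgrove 7.916.
Rounding down: Fernley 1, Oakdale 0, Stonebridge 1, Pinehurst 1, Ashgrove 7 (total 10).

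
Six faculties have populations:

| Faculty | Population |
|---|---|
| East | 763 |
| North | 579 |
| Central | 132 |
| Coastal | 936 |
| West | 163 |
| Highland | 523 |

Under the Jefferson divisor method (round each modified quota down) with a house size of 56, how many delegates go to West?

Standard divisor 3096/56 ≈ 55.286; standard quotas: East 13.801, North 10.473, Central 2.388, Coastal 16.930, West 2.948, Highland 9.460.
Rounding down gives 13, 10, 2, 16, 2, 9 = 52 seats, so the divisor must be adjusted.
With modified divisor 52.5: modified quotas East 14.533, North 11.029, Central 2.514, Coastal 17.829, West 3.105, Highland 9.962.
Rounding down: East 14, North 11, Central 2, Coastal 17, West 3, Highland 9 (total 56).
West receives 3.

3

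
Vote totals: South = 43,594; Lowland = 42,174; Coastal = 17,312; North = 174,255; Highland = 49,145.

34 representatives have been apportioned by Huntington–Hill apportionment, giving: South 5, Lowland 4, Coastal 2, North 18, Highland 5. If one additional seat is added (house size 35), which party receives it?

Lowland

Priority for the next seat is population ÷ (√(s·(s+1))).
Priorities: South 7959.139, Lowland 9430.393, Coastal 7067.594, North 9422.631, Highland 8972.608.
Highest priority: Lowland.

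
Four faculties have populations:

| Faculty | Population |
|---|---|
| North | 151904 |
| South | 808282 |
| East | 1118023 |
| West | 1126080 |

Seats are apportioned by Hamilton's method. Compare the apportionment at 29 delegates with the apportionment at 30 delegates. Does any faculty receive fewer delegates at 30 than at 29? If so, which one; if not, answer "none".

At 29 seats: North 2, South 7, East 10, West 10.
At 30 seats: North 1, South 8, East 10, West 11.
North drops from 2 to 1.

North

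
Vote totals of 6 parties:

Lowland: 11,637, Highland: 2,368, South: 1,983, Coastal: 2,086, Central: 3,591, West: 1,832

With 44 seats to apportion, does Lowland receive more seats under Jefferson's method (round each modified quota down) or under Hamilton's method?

Jefferson: Lowland 23, Highland 4, South 3, Coastal 4, Central 7, West 3.
Hamilton: Lowland 22, Highland 4, South 4, Coastal 4, Central 7, West 3.
Lowland gets 23 under Jefferson and 22 under Hamilton.

Jefferson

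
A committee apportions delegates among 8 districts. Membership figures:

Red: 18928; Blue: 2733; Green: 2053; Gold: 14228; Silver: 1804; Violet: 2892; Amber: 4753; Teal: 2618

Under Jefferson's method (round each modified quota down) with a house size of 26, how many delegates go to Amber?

2

Standard divisor 50009/26 ≈ 1923.423; standard quotas: Red 9.841, Blue 1.421, Green 1.067, Gold 7.397, Silver 0.938, Violet 1.504, Amber 2.471, Teal 1.361.
Rounding down gives 9, 1, 1, 7, 0, 1, 2, 1 = 22 seats, so the divisor must be adjusted.
With modified divisor 1700: modified quotas Red 11.134, Blue 1.608, Green 1.208, Gold 8.369, Silver 1.061, Violet 1.701, Amber 2.796, Teal 1.540.
Rounding down: Red 11, Blue 1, Green 1, Gold 8, Silver 1, Violet 1, Amber 2, Teal 1 (total 26).
Amber receives 2.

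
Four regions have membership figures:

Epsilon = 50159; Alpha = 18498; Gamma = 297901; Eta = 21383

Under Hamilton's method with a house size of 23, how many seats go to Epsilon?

Standard divisor: 387941 ÷ 23 = 16867.
Standard quotas: Epsilon 2.9738, Alpha 1.0967, Gamma 17.6618, Eta 1.2677.
Lower quotas: Epsilon 2, Alpha 1, Gamma 17, Eta 1 (sum 21, leaving 2 seats).
Remainders in descending order: Epsilon 0.9738, Gamma 0.6618, Eta 0.2677, Alpha 0.0967.
Largest remainders: Epsilon, Gamma receive the extra seats.
Epsilon receives 3.

3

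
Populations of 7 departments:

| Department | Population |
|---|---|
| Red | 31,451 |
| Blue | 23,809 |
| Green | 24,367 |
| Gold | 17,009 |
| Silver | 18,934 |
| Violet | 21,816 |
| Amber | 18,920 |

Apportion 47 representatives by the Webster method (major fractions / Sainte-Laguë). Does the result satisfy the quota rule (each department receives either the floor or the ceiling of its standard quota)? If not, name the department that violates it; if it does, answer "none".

none

Standard quotas: Red 9.457, Blue 7.159, Green 7.327, Gold 5.114, Silver 5.693, Violet 6.560, Amber 5.689.
Webster allocation: Red 9, Blue 7, Green 7, Gold 5, Silver 6, Violet 7, Amber 6.
Every allocation lies between the lower and upper quota.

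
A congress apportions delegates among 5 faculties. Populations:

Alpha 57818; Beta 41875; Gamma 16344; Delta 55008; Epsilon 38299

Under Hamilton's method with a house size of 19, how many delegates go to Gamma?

Total 209344; standard divisor 209344/19 ≈ 11018.105.
Standard quotas: Alpha 5.2475, Beta 3.8006, Gamma 1.4834, Delta 4.9925, Epsilon 3.4760.
Lower quotas: Alpha 5, Beta 3, Gamma 1, Delta 4, Epsilon 3 (sum 16, leaving 3 seats).
Remainders in descending order: Delta 0.9925, Beta 0.8006, Gamma 0.4834, Epsilon 0.4760, Alpha 0.2475.
Largest remainders: Delta, Beta, Gamma receive the extra seats.
Gamma receives 2.

2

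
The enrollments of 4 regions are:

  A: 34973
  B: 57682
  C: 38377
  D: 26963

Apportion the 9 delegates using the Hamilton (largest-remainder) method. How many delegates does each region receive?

The standard divisor is 157995/9 = 17555.
Standard quotas: A 1.9922, B 3.2858, C 2.1861, D 1.5359.
Lower quotas: A 1, B 3, C 2, D 1 (sum 7, leaving 2 seats).
Remainders in descending order: A 0.9922, D 0.5359, B 0.2858, C 0.1861.
Largest remainders: A, D receive the extra seats.

A=2, B=3, C=2, D=2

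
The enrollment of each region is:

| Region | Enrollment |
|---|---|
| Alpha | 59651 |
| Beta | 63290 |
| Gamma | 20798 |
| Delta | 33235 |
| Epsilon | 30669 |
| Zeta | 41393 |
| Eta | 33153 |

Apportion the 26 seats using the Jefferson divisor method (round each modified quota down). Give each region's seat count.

Alpha 5, Beta 6, Gamma 2, Delta 3, Epsilon 3, Zeta 4, Eta 3

Standard divisor 282189/26 ≈ 10853.423; standard quotas: Alpha 5.496, Beta 5.831, Gamma 1.916, Delta 3.062, Epsilon 2.826, Zeta 3.814, Eta 3.055.
Rounding down gives 5, 5, 1, 3, 2, 3, 3 = 22 seats, so the divisor must be adjusted.
With modified divisor 10100: modified quotas Alpha 5.906, Beta 6.266, Gamma 2.059, Delta 3.291, Epsilon 3.037, Zeta 4.098, Eta 3.282.
Rounding down: Alpha 5, Beta 6, Gamma 2, Delta 3, Epsilon 3, Zeta 4, Eta 3 (total 26).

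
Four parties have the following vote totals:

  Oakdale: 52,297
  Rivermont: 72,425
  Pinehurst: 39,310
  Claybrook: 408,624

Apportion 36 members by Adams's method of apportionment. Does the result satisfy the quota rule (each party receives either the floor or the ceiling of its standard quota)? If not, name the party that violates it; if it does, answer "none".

Standard quotas: Oakdale 3.288, Rivermont 4.553, Pinehurst 2.471, Claybrook 25.688.
Adams allocation: Oakdale 4, Rivermont 5, Pinehurst 3, Claybrook 24.
Claybrook has quota 25.688 (lower 25, upper 26) but receives 24 — outside the quota interval.

Claybrook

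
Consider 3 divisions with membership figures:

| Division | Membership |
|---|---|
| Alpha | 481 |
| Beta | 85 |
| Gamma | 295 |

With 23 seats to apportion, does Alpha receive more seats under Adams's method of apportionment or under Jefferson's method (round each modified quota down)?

Adams: Alpha 12, Beta 3, Gamma 8.
Jefferson: Alpha 13, Beta 2, Gamma 8.
Alpha gets 12 under Adams and 13 under Jefferson.

Jefferson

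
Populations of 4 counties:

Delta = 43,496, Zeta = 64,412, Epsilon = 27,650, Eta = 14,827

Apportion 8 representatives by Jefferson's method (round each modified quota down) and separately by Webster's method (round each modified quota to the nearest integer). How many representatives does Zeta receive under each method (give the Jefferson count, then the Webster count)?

Jefferson: Delta 2, Zeta 4, Epsilon 1, Eta 1.
Webster: Delta 2, Zeta 3, Epsilon 2, Eta 1.
Zeta gets 4 under Jefferson and 3 under Webster.

4 and 3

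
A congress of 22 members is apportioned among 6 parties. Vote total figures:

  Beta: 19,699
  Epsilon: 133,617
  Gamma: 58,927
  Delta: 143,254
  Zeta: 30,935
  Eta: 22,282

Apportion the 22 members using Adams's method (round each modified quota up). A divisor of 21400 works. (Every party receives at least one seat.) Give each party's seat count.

With modified divisor 21400: modified quotas Beta 0.921, Epsilon 6.244, Gamma 2.754, Delta 6.694, Zeta 1.446, Eta 1.041.
Rounding up: Beta 1, Epsilon 7, Gamma 3, Delta 7, Zeta 2, Eta 2 (total 22).

Beta 1, Epsilon 7, Gamma 3, Delta 7, Zeta 2, Eta 2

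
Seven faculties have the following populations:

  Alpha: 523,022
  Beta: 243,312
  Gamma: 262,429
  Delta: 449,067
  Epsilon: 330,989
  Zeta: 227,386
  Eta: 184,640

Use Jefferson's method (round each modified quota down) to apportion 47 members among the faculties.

Standard divisor 2220845/47 ≈ 47252.021; standard quotas: Alpha 11.069, Beta 5.149, Gamma 5.554, Delta 9.504, Epsilon 7.005, Zeta 4.812, Eta 3.908.
Rounding down gives 11, 5, 5, 9, 7, 4, 3 = 44 seats, so the divisor must be adjusted.
With modified divisor 44300: modified quotas Alpha 11.806, Beta 5.492, Gamma 5.924, Delta 10.137, Epsilon 7.472, Zeta 5.133, Eta 4.168.
Rounding down: Alpha 11, Beta 5, Gamma 5, Delta 10, Epsilon 7, Zeta 5, Eta 4 (total 47).

Alpha 11, Beta 5, Gamma 5, Delta 10, Epsilon 7, Zeta 5, Eta 4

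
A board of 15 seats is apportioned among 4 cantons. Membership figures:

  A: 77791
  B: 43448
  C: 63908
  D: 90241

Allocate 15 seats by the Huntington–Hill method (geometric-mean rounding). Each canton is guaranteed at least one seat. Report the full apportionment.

A: 4; B: 2; C: 4; D: 5

With divisor 18093: modified quotas A 4.300, B 2.401, C 3.532, D 4.988.
Geometric-mean thresholds: A √(4·5)=4.472, B √(2·3)=2.449, C √(3·4)=3.464, D √(4·5)=4.472.
Each quota rounded against its threshold gives A 4, B 2, C 4, D 5 (total 15).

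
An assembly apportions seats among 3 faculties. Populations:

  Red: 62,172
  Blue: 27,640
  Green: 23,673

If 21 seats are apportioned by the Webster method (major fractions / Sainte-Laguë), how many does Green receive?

Standard divisor 113485/21 ≈ 5404.048; standard quotas: Red 11.505, Blue 5.115, Green 4.381.
Rounding to the nearest integer gives Red 12, Blue 5, Green 4 — total 21, matching the house size, so no adjustment is needed.
Green receives 4.

4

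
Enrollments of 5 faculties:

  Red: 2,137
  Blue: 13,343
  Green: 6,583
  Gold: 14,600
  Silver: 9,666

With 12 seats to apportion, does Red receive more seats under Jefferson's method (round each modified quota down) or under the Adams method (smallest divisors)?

Jefferson: Red 0, Blue 4, Green 2, Gold 4, Silver 2.
Adams: Red 1, Blue 3, Green 2, Gold 4, Silver 2.
Red gets 0 under Jefferson and 1 under Adams.

Adams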